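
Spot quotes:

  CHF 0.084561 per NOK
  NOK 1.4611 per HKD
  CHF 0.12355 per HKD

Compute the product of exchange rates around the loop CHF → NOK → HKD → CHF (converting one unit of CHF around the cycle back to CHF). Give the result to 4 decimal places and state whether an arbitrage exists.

1.0000 (no arbitrage)

Around CHF → NOK → HKD → CHF: 1 ÷ 0.084561 ÷ 1.4611 × 0.12355 = 0.999983
Product ≈ 1 (deviation 0.002%, within rounding noise).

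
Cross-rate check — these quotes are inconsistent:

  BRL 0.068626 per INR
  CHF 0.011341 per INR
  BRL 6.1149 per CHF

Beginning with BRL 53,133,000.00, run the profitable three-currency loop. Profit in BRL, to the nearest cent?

Profitable loop is BRL → INR → CHF → BRL:
BRL 53,133,000.00 ÷ 0.068626 = INR 774,240,083.93
INR 774,240,083.93 × 0.011341 = CHF 8,780,656.79
CHF 8,780,656.79 × 6.1149 = BRL 53,692,838.22
Profit = BRL 53,692,838.22 − BRL 53,133,000.00

Profit: BRL 559,838.22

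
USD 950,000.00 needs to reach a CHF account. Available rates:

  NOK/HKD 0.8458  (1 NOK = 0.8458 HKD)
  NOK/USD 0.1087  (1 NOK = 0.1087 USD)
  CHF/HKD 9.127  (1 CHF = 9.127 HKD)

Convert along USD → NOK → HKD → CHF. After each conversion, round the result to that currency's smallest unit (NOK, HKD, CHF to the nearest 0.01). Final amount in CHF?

USD 950,000.00 ÷ 0.1087 = NOK 8,739,650.41
NOK 8,739,650.41 × 0.8458 = HKD 7,391,996.32
HKD 7,391,996.32 ÷ 9.127 = CHF 809,904.28

CHF 809,904.28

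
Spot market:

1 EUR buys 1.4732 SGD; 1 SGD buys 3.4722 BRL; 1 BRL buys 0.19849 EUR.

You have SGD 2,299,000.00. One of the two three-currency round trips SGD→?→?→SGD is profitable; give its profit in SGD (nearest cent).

Profit: SGD 35,232.15

Profitable loop is SGD → BRL → EUR → SGD:
SGD 2,299,000.00 × 3.4722 = BRL 7,982,587.80
BRL 7,982,587.80 × 0.19849 = EUR 1,584,463.85
EUR 1,584,463.85 × 1.4732 = SGD 2,334,232.15
Profit = SGD 2,334,232.15 − SGD 2,299,000.00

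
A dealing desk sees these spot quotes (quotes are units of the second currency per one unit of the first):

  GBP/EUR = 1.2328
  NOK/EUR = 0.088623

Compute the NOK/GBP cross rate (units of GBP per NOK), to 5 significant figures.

NOK/GBP = 0.071888

1 NOK × 0.088623 = 0.088623 EUR
0.088623 EUR ÷ 1.2328 = 0.0718876 GBP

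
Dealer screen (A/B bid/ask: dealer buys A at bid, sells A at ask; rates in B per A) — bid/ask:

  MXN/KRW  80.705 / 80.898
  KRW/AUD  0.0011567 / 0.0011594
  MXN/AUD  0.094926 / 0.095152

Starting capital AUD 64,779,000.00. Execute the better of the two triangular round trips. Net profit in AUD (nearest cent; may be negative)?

Net profit: AUD 782,418.19

Best loop AUD → KRW → MXN → AUD:
AUD 64,779,000.00 ÷ 0.0011594 (buy KRW at ask) = KRW 55,872,865,275
KRW 55,872,865,275 ÷ 80.898 (buy MXN at ask) = MXN 690,658,177.89
MXN 690,658,177.89 × 0.094926 (sell MXN at bid) = AUD 65,561,418.19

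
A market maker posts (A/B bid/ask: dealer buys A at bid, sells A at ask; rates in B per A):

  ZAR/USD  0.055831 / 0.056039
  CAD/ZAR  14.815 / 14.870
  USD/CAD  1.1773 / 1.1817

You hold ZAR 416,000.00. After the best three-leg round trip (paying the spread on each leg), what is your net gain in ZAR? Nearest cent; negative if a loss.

Best loop ZAR → CAD → USD → ZAR:
ZAR 416,000.00 ÷ 14.870 (buy CAD at ask) = CAD 27,975.79
CAD 27,975.79 ÷ 1.1817 (buy USD at ask) = USD 23,674.19
USD 23,674.19 ÷ 0.056039 (buy ZAR at ask) = ZAR 422,459.18

Net profit: ZAR 6,459.18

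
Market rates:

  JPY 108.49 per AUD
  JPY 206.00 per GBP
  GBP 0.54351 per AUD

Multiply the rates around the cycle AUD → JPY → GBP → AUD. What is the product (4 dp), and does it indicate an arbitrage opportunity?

0.9690 (arbitrage exists)

Around AUD → JPY → GBP → AUD: 1 × 108.49 ÷ 206.00 ÷ 0.54351 = 0.968980
Product < 1; profitable direction is AUD → GBP → JPY → AUD.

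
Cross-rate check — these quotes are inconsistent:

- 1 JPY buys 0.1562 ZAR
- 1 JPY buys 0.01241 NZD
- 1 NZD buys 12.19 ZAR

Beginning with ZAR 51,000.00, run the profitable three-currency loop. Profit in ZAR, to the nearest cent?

Profit: ZAR 1,659.38

Profitable loop is ZAR → NZD → JPY → ZAR:
ZAR 51,000.00 ÷ 12.19 = NZD 4,183.76
NZD 4,183.76 ÷ 0.01241 = JPY 337,128
JPY 337,128 × 0.1562 = ZAR 52,659.38
Profit = ZAR 52,659.38 − ZAR 51,000.00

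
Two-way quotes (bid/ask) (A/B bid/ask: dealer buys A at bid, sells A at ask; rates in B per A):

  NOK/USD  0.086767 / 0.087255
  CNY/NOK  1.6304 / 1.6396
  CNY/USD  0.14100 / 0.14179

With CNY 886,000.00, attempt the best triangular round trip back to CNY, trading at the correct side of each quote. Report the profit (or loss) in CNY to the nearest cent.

Best loop CNY → NOK → USD → CNY:
CNY 886,000.00 × 1.6304 (sell CNY at bid) = NOK 1,444,534.40
NOK 1,444,534.40 × 0.086767 (sell NOK at bid) = USD 125,337.92
USD 125,337.92 ÷ 0.14179 (buy CNY at ask) = CNY 883,968.66

Net result: CNY -2,031.34 (no profitable arbitrage after spreads)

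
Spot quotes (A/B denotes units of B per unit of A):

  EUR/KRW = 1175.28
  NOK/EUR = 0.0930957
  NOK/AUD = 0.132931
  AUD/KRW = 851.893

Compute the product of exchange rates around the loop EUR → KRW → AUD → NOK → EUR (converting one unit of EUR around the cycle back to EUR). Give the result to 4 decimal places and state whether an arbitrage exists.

Around EUR → KRW → AUD → NOK → EUR: 1 × 1175.28 ÷ 851.893 ÷ 0.132931 × 0.0930957 = 0.966184
Product < 1; profitable direction is EUR → NOK → AUD → KRW → EUR.

0.9662 (arbitrage exists)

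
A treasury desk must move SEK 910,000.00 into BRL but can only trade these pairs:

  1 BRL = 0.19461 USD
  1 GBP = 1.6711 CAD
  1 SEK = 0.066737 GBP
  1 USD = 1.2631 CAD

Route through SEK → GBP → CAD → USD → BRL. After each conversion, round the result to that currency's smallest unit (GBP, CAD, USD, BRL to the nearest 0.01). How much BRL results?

BRL 412,864.55

SEK 910,000.00 × 0.066737 = GBP 60,730.67
GBP 60,730.67 × 1.6711 = CAD 101,487.02
CAD 101,487.02 ÷ 1.2631 = USD 80,347.57
USD 80,347.57 ÷ 0.19461 = BRL 412,864.55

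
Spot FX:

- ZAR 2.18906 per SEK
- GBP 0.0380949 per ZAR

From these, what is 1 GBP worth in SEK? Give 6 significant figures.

1 GBP ÷ 0.0380949 = 26.2502 ZAR
26.2502 ZAR ÷ 2.18906 = 11.9916 SEK

GBP/SEK = 11.9916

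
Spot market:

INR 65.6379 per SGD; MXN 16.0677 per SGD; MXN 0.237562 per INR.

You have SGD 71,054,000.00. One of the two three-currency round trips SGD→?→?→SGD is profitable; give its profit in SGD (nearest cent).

Profit: SGD 2,162,774.97

Profitable loop is SGD → MXN → INR → SGD:
SGD 71,054,000.00 × 16.0677 = MXN 1,141,674,355.80
MXN 1,141,674,355.80 ÷ 0.237562 = INR 4,805,795,353.63
INR 4,805,795,353.63 ÷ 65.6379 = SGD 73,216,774.97
Profit = SGD 73,216,774.97 − SGD 71,054,000.00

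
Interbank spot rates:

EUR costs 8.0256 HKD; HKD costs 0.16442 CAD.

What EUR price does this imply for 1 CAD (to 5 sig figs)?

CAD/EUR = 0.75782

1 CAD ÷ 0.16442 = 6.08199 HKD
6.08199 HKD ÷ 8.0256 = 0.757823 EUR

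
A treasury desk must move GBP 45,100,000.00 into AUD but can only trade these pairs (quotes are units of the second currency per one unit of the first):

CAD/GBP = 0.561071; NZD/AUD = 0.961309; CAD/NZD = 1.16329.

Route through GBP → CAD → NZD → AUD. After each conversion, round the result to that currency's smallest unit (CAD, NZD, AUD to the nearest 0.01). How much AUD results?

GBP 45,100,000.00 ÷ 0.561071 = CAD 80,381,983.74
CAD 80,381,983.74 × 1.16329 = NZD 93,507,557.86
NZD 93,507,557.86 × 0.961309 = AUD 89,889,656.94

AUD 89,889,656.94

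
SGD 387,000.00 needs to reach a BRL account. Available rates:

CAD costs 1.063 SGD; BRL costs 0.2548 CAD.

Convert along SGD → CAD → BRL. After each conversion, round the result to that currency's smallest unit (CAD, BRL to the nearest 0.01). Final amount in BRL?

SGD 387,000.00 ÷ 1.063 = CAD 364,063.97
CAD 364,063.97 ÷ 0.2548 = BRL 1,428,822.49

BRL 1,428,822.49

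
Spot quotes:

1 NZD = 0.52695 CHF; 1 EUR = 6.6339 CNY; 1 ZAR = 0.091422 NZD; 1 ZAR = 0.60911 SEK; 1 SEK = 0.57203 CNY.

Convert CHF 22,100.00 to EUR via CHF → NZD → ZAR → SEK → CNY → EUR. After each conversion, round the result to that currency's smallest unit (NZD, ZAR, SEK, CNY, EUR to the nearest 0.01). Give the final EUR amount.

CHF 22,100.00 ÷ 0.52695 = NZD 41,939.46
NZD 41,939.46 ÷ 0.091422 = ZAR 458,745.82
ZAR 458,745.82 × 0.60911 = SEK 279,426.67
SEK 279,426.67 × 0.57203 = CNY 159,840.44
CNY 159,840.44 ÷ 6.6339 = EUR 24,094.49

EUR 24,094.49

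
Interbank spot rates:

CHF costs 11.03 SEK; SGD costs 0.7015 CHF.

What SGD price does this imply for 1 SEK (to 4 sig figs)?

1 SEK ÷ 11.03 = 0.0906618 CHF
0.0906618 CHF ÷ 0.7015 = 0.12924 SGD

SEK/SGD = 0.1292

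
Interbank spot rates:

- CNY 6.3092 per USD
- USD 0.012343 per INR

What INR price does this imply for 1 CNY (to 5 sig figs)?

CNY/INR = 12.841

1 CNY ÷ 6.3092 = 0.158499 USD
0.158499 USD ÷ 0.012343 = 12.8412 INR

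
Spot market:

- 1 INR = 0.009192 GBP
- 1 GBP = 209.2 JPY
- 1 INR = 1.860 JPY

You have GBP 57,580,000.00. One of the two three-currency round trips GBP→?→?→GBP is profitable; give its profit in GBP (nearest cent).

Profit: GBP 1,949,250.17

Profitable loop is GBP → JPY → INR → GBP:
GBP 57,580,000.00 × 209.2 = JPY 12,045,736,000
JPY 12,045,736,000 ÷ 1.860 = INR 6,476,202,150.54
INR 6,476,202,150.54 × 0.009192 = GBP 59,529,250.17
Profit = GBP 59,529,250.17 − GBP 57,580,000.00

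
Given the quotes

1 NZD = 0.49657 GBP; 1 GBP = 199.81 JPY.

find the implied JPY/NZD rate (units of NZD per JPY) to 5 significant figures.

1 JPY ÷ 199.81 = 0.00500475 GBP
0.00500475 GBP ÷ 0.49657 = 0.0100786 NZD

JPY/NZD = 0.010079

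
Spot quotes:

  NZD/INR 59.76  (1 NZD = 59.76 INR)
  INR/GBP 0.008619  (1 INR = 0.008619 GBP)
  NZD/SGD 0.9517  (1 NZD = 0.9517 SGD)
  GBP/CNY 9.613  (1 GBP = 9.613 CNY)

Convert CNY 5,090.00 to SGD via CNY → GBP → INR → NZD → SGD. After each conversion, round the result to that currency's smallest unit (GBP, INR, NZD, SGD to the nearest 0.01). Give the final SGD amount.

SGD 978.34

CNY 5,090.00 ÷ 9.613 = GBP 529.49
GBP 529.49 ÷ 0.008619 = INR 61,432.88
INR 61,432.88 ÷ 59.76 = NZD 1,027.99
NZD 1,027.99 × 0.9517 = SGD 978.34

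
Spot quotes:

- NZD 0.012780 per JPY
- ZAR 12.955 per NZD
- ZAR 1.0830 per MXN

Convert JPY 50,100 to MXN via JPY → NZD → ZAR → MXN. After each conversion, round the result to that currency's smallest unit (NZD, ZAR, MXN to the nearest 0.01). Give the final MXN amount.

MXN 7,659.12

JPY 50,100 × 0.012780 = NZD 640.28
NZD 640.28 × 12.955 = ZAR 8,294.83
ZAR 8,294.83 ÷ 1.0830 = MXN 7,659.12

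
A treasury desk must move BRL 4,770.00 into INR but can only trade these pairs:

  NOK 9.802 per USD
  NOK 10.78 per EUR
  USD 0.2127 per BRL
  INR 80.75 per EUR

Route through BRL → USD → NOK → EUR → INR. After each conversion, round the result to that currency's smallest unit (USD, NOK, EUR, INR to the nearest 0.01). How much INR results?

INR 74,494.30

BRL 4,770.00 × 0.2127 = USD 1,014.58
USD 1,014.58 × 9.802 = NOK 9,944.91
NOK 9,944.91 ÷ 10.78 = EUR 922.53
EUR 922.53 × 80.75 = INR 74,494.30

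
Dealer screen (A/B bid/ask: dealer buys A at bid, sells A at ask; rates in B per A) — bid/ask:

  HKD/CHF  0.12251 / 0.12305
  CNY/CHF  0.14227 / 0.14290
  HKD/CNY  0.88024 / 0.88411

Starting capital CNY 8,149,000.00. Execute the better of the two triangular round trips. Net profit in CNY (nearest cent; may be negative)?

Net profit: CNY 144,486.29

Best loop CNY → CHF → HKD → CNY:
CNY 8,149,000.00 × 0.14227 (sell CNY at bid) = CHF 1,159,358.23
CHF 1,159,358.23 ÷ 0.12305 (buy HKD at ask) = HKD 9,421,846.65
HKD 9,421,846.65 × 0.88024 (sell HKD at bid) = CNY 8,293,486.29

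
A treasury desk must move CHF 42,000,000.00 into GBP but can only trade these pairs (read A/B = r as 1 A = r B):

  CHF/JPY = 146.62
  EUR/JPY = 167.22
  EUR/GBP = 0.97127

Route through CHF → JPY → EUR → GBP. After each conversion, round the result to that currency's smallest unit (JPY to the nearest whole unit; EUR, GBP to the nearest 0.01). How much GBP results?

CHF 42,000,000.00 × 146.62 = JPY 6,158,040,000
JPY 6,158,040,000 ÷ 167.22 = EUR 36,825,977.75
EUR 36,825,977.75 × 0.97127 = GBP 35,767,967.41

GBP 35,767,967.41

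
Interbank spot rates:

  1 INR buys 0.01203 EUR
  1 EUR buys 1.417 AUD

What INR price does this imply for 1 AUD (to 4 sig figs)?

AUD/INR = 58.66

1 AUD ÷ 1.417 = 0.705716 EUR
0.705716 EUR ÷ 0.01203 = 58.663 INR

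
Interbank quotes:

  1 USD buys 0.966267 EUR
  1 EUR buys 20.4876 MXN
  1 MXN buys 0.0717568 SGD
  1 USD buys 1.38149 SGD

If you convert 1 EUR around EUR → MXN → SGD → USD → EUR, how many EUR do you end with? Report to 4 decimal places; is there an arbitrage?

Around EUR → MXN → SGD → USD → EUR: 1 × 20.4876 × 0.0717568 ÷ 1.38149 × 0.966267 = 1.028261
Product > 1; profitable direction is EUR → MXN → SGD → USD → EUR.

1.0283 (arbitrage exists)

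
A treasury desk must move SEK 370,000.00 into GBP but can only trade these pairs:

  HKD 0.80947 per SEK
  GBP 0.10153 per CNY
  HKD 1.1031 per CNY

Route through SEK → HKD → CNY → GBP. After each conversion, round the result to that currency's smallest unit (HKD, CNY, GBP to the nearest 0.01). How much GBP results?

GBP 27,566.52

SEK 370,000.00 × 0.80947 = HKD 299,503.90
HKD 299,503.90 ÷ 1.1031 = CNY 271,511.11
CNY 271,511.11 × 0.10153 = GBP 27,566.52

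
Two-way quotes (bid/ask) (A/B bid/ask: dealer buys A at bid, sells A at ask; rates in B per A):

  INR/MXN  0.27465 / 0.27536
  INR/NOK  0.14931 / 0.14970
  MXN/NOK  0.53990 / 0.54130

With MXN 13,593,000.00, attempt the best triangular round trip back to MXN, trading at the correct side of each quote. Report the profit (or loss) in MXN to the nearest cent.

Best loop MXN → INR → NOK → MXN:
MXN 13,593,000.00 ÷ 0.27536 (buy INR at ask) = INR 49,364,468.33
INR 49,364,468.33 × 0.14931 (sell INR at bid) = NOK 7,370,608.77
NOK 7,370,608.77 ÷ 0.54130 (buy MXN at ask) = MXN 13,616,495.04

Net profit: MXN 23,495.04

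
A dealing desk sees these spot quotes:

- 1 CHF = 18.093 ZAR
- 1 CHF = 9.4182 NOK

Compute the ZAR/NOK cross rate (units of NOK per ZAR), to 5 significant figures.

1 ZAR ÷ 18.093 = 0.05527 CHF
0.05527 CHF × 9.4182 = 0.520544 NOK

ZAR/NOK = 0.52054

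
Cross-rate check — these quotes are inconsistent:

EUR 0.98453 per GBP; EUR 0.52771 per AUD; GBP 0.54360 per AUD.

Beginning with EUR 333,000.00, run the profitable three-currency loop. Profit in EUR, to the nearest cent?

Profit: EUR 4,720.41

Profitable loop is EUR → AUD → GBP → EUR:
EUR 333,000.00 ÷ 0.52771 = AUD 631,028.41
AUD 631,028.41 × 0.54360 = GBP 343,027.04
GBP 343,027.04 × 0.98453 = EUR 337,720.41
Profit = EUR 337,720.41 − EUR 333,000.00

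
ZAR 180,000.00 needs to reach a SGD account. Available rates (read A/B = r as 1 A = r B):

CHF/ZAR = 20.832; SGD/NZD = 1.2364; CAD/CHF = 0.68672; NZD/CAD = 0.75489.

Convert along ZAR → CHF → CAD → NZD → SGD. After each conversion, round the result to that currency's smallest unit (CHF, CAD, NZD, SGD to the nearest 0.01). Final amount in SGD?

SGD 13,480.90

ZAR 180,000.00 ÷ 20.832 = CHF 8,640.55
CHF 8,640.55 ÷ 0.68672 = CAD 12,582.35
CAD 12,582.35 ÷ 0.75489 = NZD 16,667.79
NZD 16,667.79 ÷ 1.2364 = SGD 13,480.90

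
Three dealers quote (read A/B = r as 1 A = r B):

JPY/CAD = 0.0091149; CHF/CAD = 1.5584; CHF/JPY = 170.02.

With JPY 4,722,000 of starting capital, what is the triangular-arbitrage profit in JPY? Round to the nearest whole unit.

Profit: JPY 26,462

Profitable loop is JPY → CHF → CAD → JPY:
JPY 4,722,000 ÷ 170.02 = CHF 27,773.20
CHF 27,773.20 × 1.5584 = CAD 43,281.76
CAD 43,281.76 ÷ 0.0091149 = JPY 4,748,462
Profit = JPY 4,748,462 − JPY 4,722,000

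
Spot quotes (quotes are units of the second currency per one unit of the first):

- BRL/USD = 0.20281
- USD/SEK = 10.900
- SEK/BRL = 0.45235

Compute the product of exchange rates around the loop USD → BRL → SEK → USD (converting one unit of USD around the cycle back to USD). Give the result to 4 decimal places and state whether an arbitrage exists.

1.0000 (no arbitrage)

Around USD → BRL → SEK → USD: 1 ÷ 0.20281 ÷ 0.45235 ÷ 10.900 = 1.000022
Product ≈ 1 (deviation 0.002%, within rounding noise).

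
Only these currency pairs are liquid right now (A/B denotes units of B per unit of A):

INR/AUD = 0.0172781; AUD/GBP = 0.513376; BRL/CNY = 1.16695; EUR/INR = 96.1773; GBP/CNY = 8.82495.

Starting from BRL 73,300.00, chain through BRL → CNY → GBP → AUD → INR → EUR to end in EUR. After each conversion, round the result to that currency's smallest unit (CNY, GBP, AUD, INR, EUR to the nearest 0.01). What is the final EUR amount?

BRL 73,300.00 × 1.16695 = CNY 85,537.43
CNY 85,537.43 ÷ 8.82495 = GBP 9,692.68
GBP 9,692.68 ÷ 0.513376 = AUD 18,880.27
AUD 18,880.27 ÷ 0.0172781 = INR 1,092,728.37
INR 1,092,728.37 ÷ 96.1773 = EUR 11,361.60

EUR 11,361.60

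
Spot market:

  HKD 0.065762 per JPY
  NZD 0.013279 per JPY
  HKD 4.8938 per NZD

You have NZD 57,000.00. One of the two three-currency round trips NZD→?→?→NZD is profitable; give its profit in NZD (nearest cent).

Profitable loop is NZD → JPY → HKD → NZD:
NZD 57,000.00 ÷ 0.013279 = JPY 4,292,492
JPY 4,292,492 × 0.065762 = HKD 282,282.85
HKD 282,282.85 ÷ 4.8938 = NZD 57,681.73
Profit = NZD 57,681.73 − NZD 57,000.00

Profit: NZD 681.73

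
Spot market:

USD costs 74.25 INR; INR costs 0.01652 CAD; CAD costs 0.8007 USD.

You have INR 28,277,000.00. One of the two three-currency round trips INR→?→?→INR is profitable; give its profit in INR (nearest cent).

Profitable loop is INR → USD → CAD → INR:
INR 28,277,000.00 ÷ 74.25 = USD 380,835.02
USD 380,835.02 ÷ 0.8007 = CAD 475,627.60
CAD 475,627.60 ÷ 0.01652 = INR 28,791,016.76
Profit = INR 28,791,016.76 − INR 28,277,000.00

Profit: INR 514,016.76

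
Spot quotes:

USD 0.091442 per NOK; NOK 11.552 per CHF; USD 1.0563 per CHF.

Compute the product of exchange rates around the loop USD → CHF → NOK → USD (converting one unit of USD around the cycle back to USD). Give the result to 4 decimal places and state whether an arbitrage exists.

1.0000 (no arbitrage)

Around USD → CHF → NOK → USD: 1 ÷ 1.0563 × 11.552 × 0.091442 = 1.000036
Product ≈ 1 (deviation 0.004%, within rounding noise).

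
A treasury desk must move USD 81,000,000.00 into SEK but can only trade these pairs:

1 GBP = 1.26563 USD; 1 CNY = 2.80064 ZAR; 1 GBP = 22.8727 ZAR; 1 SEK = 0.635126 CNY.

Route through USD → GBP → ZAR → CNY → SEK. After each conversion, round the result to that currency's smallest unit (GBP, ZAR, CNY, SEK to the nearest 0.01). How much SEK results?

SEK 822,959,594.82

USD 81,000,000.00 ÷ 1.26563 = GBP 63,999,747.16
GBP 63,999,747.16 × 22.8727 = ZAR 1,463,847,016.87
ZAR 1,463,847,016.87 ÷ 2.80064 = CNY 522,683,035.62
CNY 522,683,035.62 ÷ 0.635126 = SEK 822,959,594.82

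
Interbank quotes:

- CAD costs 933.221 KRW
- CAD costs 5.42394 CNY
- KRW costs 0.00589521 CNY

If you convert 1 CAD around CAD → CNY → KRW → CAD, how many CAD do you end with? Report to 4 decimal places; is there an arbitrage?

Around CAD → CNY → KRW → CAD: 1 × 5.42394 ÷ 0.00589521 ÷ 933.221 = 0.985896
Product < 1; profitable direction is CAD → KRW → CNY → CAD.

0.9859 (arbitrage exists)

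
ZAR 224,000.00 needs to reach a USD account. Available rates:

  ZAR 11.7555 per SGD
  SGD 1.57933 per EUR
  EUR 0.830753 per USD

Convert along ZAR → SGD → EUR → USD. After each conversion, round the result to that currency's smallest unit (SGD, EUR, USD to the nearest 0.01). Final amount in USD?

ZAR 224,000.00 ÷ 11.7555 = SGD 19,054.91
SGD 19,054.91 ÷ 1.57933 = EUR 12,065.19
EUR 12,065.19 ÷ 0.830753 = USD 14,523.20

USD 14,523.20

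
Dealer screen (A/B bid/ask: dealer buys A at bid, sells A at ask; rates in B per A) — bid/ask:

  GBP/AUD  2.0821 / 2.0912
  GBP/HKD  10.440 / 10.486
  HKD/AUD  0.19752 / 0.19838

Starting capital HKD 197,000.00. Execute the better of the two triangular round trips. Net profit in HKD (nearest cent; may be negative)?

Net profit: HKD 178.73

Best loop HKD → GBP → AUD → HKD:
HKD 197,000.00 ÷ 10.486 (buy GBP at ask) = GBP 18,786.95
GBP 18,786.95 × 2.0821 (sell GBP at bid) = AUD 39,116.32
AUD 39,116.32 ÷ 0.19838 (buy HKD at ask) = HKD 197,178.73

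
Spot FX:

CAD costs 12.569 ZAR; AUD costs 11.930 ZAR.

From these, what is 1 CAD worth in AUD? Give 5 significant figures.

1 CAD × 12.569 = 12.569 ZAR
12.569 ZAR ÷ 11.930 = 1.05356 AUD

CAD/AUD = 1.0536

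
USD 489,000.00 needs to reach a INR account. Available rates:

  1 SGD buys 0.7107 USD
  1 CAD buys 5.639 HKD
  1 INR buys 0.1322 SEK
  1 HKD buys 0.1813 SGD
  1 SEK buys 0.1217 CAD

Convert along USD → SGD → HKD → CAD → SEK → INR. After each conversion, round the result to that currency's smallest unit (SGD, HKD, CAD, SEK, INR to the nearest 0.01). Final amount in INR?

INR 41,831,227.91

USD 489,000.00 ÷ 0.7107 = SGD 688,054.03
SGD 688,054.03 ÷ 0.1813 = HKD 3,795,113.24
HKD 3,795,113.24 ÷ 5.639 = CAD 673,011.75
CAD 673,011.75 ÷ 0.1217 = SEK 5,530,088.33
SEK 5,530,088.33 ÷ 0.1322 = INR 41,831,227.91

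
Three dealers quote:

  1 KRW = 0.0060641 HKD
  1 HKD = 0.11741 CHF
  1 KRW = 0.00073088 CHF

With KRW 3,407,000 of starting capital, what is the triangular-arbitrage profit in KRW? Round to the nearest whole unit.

Profit: KRW 90,412

Profitable loop is KRW → CHF → HKD → KRW:
KRW 3,407,000 × 0.00073088 = CHF 2,490.11
CHF 2,490.11 ÷ 0.11741 = HKD 21,208.65
HKD 21,208.65 ÷ 0.0060641 = KRW 3,497,412
Profit = KRW 3,497,412 − KRW 3,407,000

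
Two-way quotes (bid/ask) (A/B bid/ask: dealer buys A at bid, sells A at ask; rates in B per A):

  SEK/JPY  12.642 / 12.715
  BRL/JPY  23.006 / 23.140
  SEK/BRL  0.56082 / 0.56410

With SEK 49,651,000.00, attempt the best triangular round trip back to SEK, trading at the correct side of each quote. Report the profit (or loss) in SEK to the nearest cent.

Best loop SEK → BRL → JPY → SEK:
SEK 49,651,000.00 × 0.56082 (sell SEK at bid) = BRL 27,845,273.82
BRL 27,845,273.82 × 23.006 (sell BRL at bid) = JPY 640,608,370
JPY 640,608,370 ÷ 12.715 (buy SEK at ask) = SEK 50,382,097.48

Net profit: SEK 731,097.48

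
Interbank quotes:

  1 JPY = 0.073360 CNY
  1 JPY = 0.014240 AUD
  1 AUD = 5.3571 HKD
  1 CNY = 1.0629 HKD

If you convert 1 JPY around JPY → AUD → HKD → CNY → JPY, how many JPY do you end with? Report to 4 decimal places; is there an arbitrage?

Around JPY → AUD → HKD → CNY → JPY: 1 × 0.014240 × 5.3571 ÷ 1.0629 ÷ 0.073360 = 0.978336
Product < 1; profitable direction is JPY → CNY → HKD → AUD → JPY.

0.9783 (arbitrage exists)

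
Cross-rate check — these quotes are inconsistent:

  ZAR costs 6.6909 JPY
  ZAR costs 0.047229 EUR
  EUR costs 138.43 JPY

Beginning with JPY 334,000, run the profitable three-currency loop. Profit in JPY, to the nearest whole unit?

Profit: JPY 7,816

Profitable loop is JPY → EUR → ZAR → JPY:
JPY 334,000 ÷ 138.43 = EUR 2,412.77
EUR 2,412.77 ÷ 0.047229 = ZAR 51,086.66
ZAR 51,086.66 × 6.6909 = JPY 341,816
Profit = JPY 341,816 − JPY 334,000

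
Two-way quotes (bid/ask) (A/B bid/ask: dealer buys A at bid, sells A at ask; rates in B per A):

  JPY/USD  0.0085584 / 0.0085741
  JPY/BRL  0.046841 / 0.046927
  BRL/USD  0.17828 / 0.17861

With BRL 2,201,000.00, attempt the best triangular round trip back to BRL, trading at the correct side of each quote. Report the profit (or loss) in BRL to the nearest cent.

Best loop BRL → JPY → USD → BRL:
BRL 2,201,000.00 ÷ 0.046927 (buy JPY at ask) = JPY 46,902,636
JPY 46,902,636 × 0.0085584 (sell JPY at bid) = USD 401,411.52
USD 401,411.52 ÷ 0.17861 (buy BRL at ask) = BRL 2,247,419.07

Net profit: BRL 46,419.07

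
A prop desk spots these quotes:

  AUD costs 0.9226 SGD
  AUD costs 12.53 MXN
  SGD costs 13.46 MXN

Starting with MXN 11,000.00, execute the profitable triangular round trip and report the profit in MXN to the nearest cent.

Profit: MXN 99.04

Profitable loop is MXN → SGD → AUD → MXN:
MXN 11,000.00 ÷ 13.46 = SGD 817.24
SGD 817.24 ÷ 0.9226 = AUD 885.80
AUD 885.80 × 12.53 = MXN 11,099.04
Profit = MXN 11,099.04 − MXN 11,000.00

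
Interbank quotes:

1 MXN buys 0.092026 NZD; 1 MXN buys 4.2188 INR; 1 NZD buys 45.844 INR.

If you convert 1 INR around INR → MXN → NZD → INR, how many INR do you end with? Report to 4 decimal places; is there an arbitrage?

Around INR → MXN → NZD → INR: 1 ÷ 4.2188 × 0.092026 × 45.844 = 1.000009
Product ≈ 1 (deviation 0.001%, within rounding noise).

1.0000 (no arbitrage)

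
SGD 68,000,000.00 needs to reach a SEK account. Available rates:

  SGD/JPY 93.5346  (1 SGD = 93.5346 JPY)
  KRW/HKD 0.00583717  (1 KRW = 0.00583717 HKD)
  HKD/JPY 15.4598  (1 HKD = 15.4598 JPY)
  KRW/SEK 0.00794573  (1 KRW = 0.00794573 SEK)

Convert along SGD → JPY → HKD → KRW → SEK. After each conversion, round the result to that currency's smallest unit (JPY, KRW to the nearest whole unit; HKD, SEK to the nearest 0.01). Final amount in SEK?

SGD 68,000,000.00 × 93.5346 = JPY 6,360,352,800
JPY 6,360,352,800 ÷ 15.4598 = HKD 411,412,359.80
HKD 411,412,359.80 ÷ 0.00583717 = KRW 70,481,476,435
KRW 70,481,476,435 × 0.00794573 = SEK 560,026,781.75

SEK 560,026,781.75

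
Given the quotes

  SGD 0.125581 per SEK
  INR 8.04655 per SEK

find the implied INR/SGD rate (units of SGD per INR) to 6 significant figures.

INR/SGD = 0.0156068

1 INR ÷ 8.04655 = 0.124277 SEK
0.124277 SEK × 0.125581 = 0.0156068 SGD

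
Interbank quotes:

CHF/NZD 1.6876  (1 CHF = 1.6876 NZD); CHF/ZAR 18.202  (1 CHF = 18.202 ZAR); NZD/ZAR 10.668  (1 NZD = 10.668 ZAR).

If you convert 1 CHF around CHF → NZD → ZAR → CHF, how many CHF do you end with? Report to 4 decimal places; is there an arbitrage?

Around CHF → NZD → ZAR → CHF: 1 × 1.6876 × 10.668 ÷ 18.202 = 0.989085
Product < 1; profitable direction is CHF → ZAR → NZD → CHF.

0.9891 (arbitrage exists)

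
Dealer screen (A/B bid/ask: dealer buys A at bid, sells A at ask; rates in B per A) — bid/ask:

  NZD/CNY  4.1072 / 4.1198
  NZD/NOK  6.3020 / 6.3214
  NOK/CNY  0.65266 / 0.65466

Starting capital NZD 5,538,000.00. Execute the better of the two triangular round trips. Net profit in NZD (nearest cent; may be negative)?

Best loop NZD → NOK → CNY → NZD:
NZD 5,538,000.00 × 6.3020 (sell NZD at bid) = NOK 34,900,476.00
NOK 34,900,476.00 × 0.65266 (sell NOK at bid) = CNY 22,778,144.67
CNY 22,778,144.67 ÷ 4.1198 (buy NZD at ask) = NZD 5,528,944.29

Net result: NZD -9,055.71 (no profitable arbitrage after spreads)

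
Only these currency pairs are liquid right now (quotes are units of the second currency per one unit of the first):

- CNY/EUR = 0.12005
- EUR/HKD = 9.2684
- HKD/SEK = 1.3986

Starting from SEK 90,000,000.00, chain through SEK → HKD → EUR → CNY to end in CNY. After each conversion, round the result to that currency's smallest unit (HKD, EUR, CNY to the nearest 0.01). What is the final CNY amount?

CNY 57,833,843.15

SEK 90,000,000.00 ÷ 1.3986 = HKD 64,350,064.35
HKD 64,350,064.35 ÷ 9.2684 = EUR 6,942,952.87
EUR 6,942,952.87 ÷ 0.12005 = CNY 57,833,843.15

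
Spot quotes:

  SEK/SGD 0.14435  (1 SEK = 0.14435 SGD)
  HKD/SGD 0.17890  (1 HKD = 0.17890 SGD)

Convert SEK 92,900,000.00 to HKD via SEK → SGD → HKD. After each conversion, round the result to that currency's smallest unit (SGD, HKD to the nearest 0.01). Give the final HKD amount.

HKD 74,958,719.96

SEK 92,900,000.00 × 0.14435 = SGD 13,410,115.00
SGD 13,410,115.00 ÷ 0.17890 = HKD 74,958,719.96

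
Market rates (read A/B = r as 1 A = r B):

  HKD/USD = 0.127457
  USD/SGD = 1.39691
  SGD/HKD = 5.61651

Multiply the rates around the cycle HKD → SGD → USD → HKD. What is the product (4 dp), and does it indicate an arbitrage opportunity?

Around HKD → SGD → USD → HKD: 1 ÷ 5.61651 ÷ 1.39691 ÷ 0.127457 = 1.000003
Product ≈ 1 (deviation 0.000%, within rounding noise).

1.0000 (no arbitrage)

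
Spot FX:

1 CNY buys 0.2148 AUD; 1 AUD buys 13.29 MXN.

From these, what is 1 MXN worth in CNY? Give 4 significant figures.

1 MXN ÷ 13.29 = 0.0752445 AUD
0.0752445 AUD ÷ 0.2148 = 0.3503 CNY

MXN/CNY = 0.3503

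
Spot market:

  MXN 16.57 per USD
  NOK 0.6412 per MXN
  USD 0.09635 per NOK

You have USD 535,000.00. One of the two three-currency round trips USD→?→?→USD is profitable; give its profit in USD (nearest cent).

Profitable loop is USD → MXN → NOK → USD:
USD 535,000.00 × 16.57 = MXN 8,864,950.00
MXN 8,864,950.00 × 0.6412 = NOK 5,684,205.94
NOK 5,684,205.94 × 0.09635 = USD 547,673.24
Profit = USD 547,673.24 − USD 535,000.00

Profit: USD 12,673.24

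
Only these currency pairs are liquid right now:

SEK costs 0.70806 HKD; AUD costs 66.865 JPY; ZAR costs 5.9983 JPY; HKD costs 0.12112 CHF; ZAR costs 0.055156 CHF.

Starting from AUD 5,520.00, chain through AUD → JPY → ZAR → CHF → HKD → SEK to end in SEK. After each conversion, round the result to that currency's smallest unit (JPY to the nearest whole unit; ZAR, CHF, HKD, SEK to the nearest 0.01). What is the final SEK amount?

AUD 5,520.00 × 66.865 = JPY 369,095
JPY 369,095 ÷ 5.9983 = ZAR 61,533.27
ZAR 61,533.27 × 0.055156 = CHF 3,393.93
CHF 3,393.93 ÷ 0.12112 = HKD 28,021.22
HKD 28,021.22 ÷ 0.70806 = SEK 39,574.64

SEK 39,574.64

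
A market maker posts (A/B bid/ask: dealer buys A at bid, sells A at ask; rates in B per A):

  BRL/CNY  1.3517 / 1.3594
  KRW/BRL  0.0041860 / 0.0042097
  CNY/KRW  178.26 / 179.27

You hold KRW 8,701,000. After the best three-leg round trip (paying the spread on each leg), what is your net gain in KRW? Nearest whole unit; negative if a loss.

Net profit: KRW 75,121

Best loop KRW → BRL → CNY → KRW:
KRW 8,701,000 × 0.0041860 (sell KRW at bid) = BRL 36,422.39
BRL 36,422.39 × 1.3517 (sell BRL at bid) = CNY 49,232.14
CNY 49,232.14 × 178.26 (sell CNY at bid) = KRW 8,776,121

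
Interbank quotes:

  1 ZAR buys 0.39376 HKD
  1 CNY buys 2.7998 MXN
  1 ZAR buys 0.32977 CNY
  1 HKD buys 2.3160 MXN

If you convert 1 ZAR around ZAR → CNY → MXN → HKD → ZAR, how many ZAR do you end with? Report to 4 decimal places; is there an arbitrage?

1.0124 (arbitrage exists)

Around ZAR → CNY → MXN → HKD → ZAR: 1 × 0.32977 × 2.7998 ÷ 2.3160 ÷ 0.39376 = 1.012437
Product > 1; profitable direction is ZAR → CNY → MXN → HKD → ZAR.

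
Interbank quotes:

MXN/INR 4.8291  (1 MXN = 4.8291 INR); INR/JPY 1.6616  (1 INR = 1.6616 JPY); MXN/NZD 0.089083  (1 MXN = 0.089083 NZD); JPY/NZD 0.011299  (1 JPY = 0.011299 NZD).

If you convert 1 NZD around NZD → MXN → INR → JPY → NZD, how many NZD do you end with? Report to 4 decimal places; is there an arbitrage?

Around NZD → MXN → INR → JPY → NZD: 1 ÷ 0.089083 × 4.8291 × 1.6616 × 0.011299 = 1.017742
Product > 1; profitable direction is NZD → MXN → INR → JPY → NZD.

1.0177 (arbitrage exists)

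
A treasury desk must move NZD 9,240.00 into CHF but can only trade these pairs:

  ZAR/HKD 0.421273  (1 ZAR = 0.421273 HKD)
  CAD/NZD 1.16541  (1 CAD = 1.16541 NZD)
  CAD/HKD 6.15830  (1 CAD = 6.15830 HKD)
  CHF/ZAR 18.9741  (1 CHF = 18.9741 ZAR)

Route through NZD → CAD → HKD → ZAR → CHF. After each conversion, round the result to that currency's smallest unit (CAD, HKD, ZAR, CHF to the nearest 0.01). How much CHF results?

CHF 6,108.43

NZD 9,240.00 ÷ 1.16541 = CAD 7,928.54
CAD 7,928.54 × 6.15830 = HKD 48,826.33
HKD 48,826.33 ÷ 0.421273 = ZAR 115,901.87
ZAR 115,901.87 ÷ 18.9741 = CHF 6,108.43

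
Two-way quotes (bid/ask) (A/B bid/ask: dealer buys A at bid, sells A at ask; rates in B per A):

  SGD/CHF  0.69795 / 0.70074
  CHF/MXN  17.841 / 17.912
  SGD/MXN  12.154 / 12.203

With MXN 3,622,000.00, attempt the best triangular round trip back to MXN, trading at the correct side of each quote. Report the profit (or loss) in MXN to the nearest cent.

Best loop MXN → SGD → CHF → MXN:
MXN 3,622,000.00 ÷ 12.203 (buy SGD at ask) = SGD 296,812.26
SGD 296,812.26 × 0.69795 (sell SGD at bid) = CHF 207,160.12
CHF 207,160.12 × 17.841 (sell CHF at bid) = MXN 3,695,943.64

Net profit: MXN 73,943.64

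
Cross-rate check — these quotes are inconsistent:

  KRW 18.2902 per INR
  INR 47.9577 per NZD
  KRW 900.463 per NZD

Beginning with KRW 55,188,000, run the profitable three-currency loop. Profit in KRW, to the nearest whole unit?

Profit: KRW 1,466,411

Profitable loop is KRW → INR → NZD → KRW:
KRW 55,188,000 ÷ 18.2902 = INR 3,017,353.56
INR 3,017,353.56 ÷ 47.9577 = NZD 62,916.98
NZD 62,916.98 × 900.463 = KRW 56,654,411
Profit = KRW 56,654,411 − KRW 55,188,000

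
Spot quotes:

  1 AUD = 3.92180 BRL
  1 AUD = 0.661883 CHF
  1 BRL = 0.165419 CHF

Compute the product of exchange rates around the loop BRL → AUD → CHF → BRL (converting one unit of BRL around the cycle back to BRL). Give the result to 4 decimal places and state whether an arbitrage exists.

Around BRL → AUD → CHF → BRL: 1 ÷ 3.92180 × 0.661883 ÷ 0.165419 = 1.020259
Product > 1; profitable direction is BRL → AUD → CHF → BRL.

1.0203 (arbitrage exists)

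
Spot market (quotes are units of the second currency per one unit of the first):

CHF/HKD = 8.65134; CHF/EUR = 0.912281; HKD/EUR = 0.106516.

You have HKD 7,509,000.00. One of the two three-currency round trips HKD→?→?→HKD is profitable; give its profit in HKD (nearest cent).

Profitable loop is HKD → EUR → CHF → HKD:
HKD 7,509,000.00 × 0.106516 = EUR 799,828.64
EUR 799,828.64 ÷ 0.912281 = CHF 876,734.96
CHF 876,734.96 × 8.65134 = HKD 7,584,932.21
Profit = HKD 7,584,932.21 − HKD 7,509,000.00

Profit: HKD 75,932.21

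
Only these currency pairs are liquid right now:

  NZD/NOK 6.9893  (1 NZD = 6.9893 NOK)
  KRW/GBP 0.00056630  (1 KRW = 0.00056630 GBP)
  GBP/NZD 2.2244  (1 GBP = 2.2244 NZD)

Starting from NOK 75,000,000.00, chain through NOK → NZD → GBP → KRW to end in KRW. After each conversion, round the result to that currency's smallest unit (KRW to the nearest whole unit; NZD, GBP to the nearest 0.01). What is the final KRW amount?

NOK 75,000,000.00 ÷ 6.9893 = NZD 10,730,688.34
NZD 10,730,688.34 ÷ 2.2244 = GBP 4,824,082.15
GBP 4,824,082.15 ÷ 0.00056630 = KRW 8,518,598,181

KRW 8,518,598,181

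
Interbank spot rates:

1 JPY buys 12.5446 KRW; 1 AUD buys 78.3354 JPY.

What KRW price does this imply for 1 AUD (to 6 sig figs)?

AUD/KRW = 982.686

1 AUD × 78.3354 = 78.3354 JPY
78.3354 JPY × 12.5446 = 982.686 KRW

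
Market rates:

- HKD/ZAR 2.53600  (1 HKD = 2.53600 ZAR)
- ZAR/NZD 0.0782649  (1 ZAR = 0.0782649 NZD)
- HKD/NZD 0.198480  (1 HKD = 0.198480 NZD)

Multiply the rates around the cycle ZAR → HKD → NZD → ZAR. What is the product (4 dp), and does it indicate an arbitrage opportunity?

1.0000 (no arbitrage)

Around ZAR → HKD → NZD → ZAR: 1 ÷ 2.53600 × 0.198480 ÷ 0.0782649 = 1.000001
Product ≈ 1 (deviation 0.000%, within rounding noise).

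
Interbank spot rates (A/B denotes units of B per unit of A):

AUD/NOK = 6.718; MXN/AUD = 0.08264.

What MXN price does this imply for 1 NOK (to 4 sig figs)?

1 NOK ÷ 6.718 = 0.148854 AUD
0.148854 AUD ÷ 0.08264 = 1.80123 MXN

NOK/MXN = 1.801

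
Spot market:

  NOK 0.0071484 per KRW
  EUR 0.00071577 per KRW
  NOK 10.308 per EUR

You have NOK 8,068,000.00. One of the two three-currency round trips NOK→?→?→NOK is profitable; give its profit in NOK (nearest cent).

Profit: NOK 259,314.08

Profitable loop is NOK → KRW → EUR → NOK:
NOK 8,068,000.00 ÷ 0.0071484 = KRW 1,128,644,172
KRW 1,128,644,172 × 0.00071577 = EUR 807,849.64
EUR 807,849.64 × 10.308 = NOK 8,327,314.08
Profit = NOK 8,327,314.08 − NOK 8,068,000.00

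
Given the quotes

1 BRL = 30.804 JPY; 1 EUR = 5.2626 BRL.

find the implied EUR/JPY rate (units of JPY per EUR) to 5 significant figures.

EUR/JPY = 162.11

1 EUR × 5.2626 = 5.2626 BRL
5.2626 BRL × 30.804 = 162.109 JPY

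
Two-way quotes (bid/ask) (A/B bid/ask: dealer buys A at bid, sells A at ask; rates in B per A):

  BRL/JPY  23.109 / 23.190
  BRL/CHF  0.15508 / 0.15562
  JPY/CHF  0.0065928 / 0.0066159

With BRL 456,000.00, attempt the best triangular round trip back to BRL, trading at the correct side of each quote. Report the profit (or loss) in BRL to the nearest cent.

Net profit: BRL 4,925.73

Best loop BRL → CHF → JPY → BRL:
BRL 456,000.00 × 0.15508 (sell BRL at bid) = CHF 70,716.48
CHF 70,716.48 ÷ 0.0066159 (buy JPY at ask) = JPY 10,688,868
JPY 10,688,868 ÷ 23.190 (buy BRL at ask) = BRL 460,925.73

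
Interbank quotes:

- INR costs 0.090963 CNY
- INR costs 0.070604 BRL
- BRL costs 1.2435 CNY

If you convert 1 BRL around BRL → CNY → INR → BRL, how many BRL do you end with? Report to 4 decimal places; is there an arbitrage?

Around BRL → CNY → INR → BRL: 1 × 1.2435 ÷ 0.090963 × 0.070604 = 0.965184
Product < 1; profitable direction is BRL → INR → CNY → BRL.

0.9652 (arbitrage exists)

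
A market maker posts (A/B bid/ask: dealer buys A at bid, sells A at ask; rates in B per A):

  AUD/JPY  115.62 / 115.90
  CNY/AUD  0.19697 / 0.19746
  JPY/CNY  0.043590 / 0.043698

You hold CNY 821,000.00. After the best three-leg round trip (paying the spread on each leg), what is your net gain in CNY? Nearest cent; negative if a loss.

Best loop CNY → JPY → AUD → CNY:
CNY 821,000.00 ÷ 0.043698 (buy JPY at ask) = JPY 18,788,045
JPY 18,788,045 ÷ 115.90 (buy AUD at ask) = AUD 162,105.65
AUD 162,105.65 ÷ 0.19746 (buy CNY at ask) = CNY 820,954.39

Net result: CNY -45.61 (no profitable arbitrage after spreads)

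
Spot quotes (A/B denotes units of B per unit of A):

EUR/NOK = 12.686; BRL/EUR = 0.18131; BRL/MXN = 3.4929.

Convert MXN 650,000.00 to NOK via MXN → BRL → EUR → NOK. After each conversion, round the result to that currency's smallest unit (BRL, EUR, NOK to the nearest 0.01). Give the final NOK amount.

MXN 650,000.00 ÷ 3.4929 = BRL 186,091.79
BRL 186,091.79 × 0.18131 = EUR 33,740.30
EUR 33,740.30 × 12.686 = NOK 428,029.45

NOK 428,029.45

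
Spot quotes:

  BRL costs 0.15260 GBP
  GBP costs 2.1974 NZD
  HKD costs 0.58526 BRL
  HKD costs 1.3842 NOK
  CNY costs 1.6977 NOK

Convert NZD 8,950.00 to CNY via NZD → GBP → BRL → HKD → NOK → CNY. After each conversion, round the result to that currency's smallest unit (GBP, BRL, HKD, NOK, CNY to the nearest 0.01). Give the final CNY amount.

NZD 8,950.00 ÷ 2.1974 = GBP 4,073.00
GBP 4,073.00 ÷ 0.15260 = BRL 26,690.69
BRL 26,690.69 ÷ 0.58526 = HKD 45,604.84
HKD 45,604.84 × 1.3842 = NOK 63,126.22
NOK 63,126.22 ÷ 1.6977 = CNY 37,183.38

CNY 37,183.38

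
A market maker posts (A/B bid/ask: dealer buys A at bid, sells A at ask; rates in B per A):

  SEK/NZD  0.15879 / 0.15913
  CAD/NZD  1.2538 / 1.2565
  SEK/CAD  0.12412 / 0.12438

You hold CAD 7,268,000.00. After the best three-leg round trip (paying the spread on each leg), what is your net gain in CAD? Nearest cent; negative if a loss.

Best loop CAD → SEK → NZD → CAD:
CAD 7,268,000.00 ÷ 0.12438 (buy SEK at ask) = SEK 58,433,831.81
SEK 58,433,831.81 × 0.15879 (sell SEK at bid) = NZD 9,278,708.15
NZD 9,278,708.15 ÷ 1.2565 (buy CAD at ask) = CAD 7,384,566.77

Net profit: CAD 116,566.77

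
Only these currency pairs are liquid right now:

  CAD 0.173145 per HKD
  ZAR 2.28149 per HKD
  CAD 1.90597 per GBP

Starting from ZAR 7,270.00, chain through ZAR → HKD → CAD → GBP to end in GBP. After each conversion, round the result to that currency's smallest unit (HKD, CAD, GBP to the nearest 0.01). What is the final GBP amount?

ZAR 7,270.00 ÷ 2.28149 = HKD 3,186.51
HKD 3,186.51 × 0.173145 = CAD 551.73
CAD 551.73 ÷ 1.90597 = GBP 289.47

GBP 289.47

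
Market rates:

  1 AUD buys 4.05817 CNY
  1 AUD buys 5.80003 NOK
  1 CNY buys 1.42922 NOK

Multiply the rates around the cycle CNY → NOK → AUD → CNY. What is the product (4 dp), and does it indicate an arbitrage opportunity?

1.0000 (no arbitrage)

Around CNY → NOK → AUD → CNY: 1 × 1.42922 ÷ 5.80003 × 4.05817 = 0.999998
Product ≈ 1 (deviation 0.000%, within rounding noise).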